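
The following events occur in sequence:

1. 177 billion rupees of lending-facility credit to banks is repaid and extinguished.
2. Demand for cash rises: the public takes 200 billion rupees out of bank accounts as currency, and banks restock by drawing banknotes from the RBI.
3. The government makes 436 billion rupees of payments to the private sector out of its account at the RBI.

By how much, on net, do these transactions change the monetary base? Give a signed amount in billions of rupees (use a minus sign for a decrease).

+259 billion

Discount-window repayment 177 billion rupees: RBI balance sheet contracts → −177B.
Currency withdrawal 200 billion rupees: just a shift between currency and reserves — both are base money → 0.
Government spending 436 billion rupees: a non-base liability converts back to reserves → +436B.
Net: −177 + 0 + 436 = +259 billion.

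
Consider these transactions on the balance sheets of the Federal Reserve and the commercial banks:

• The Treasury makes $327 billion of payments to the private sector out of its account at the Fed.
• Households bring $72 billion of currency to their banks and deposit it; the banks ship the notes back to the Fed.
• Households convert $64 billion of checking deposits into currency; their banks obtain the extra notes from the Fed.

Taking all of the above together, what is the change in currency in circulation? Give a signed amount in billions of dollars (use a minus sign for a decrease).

Government spending $327 billion: no currency enters or leaves circulation → 0.
Currency deposit $72 billion: notes return to the central bank → −$72B.
Currency withdrawal $64 billion: notes leave the central bank → +$64B.
Net: 0 − 72 + 64 = -$8 billion.

-$8 billion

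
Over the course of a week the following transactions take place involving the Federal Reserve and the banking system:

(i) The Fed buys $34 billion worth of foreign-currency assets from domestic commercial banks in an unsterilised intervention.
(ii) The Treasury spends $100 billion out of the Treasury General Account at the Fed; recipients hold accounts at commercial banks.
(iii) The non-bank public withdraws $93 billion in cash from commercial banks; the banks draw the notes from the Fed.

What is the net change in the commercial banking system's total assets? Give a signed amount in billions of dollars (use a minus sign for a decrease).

+$7 billion

FX purchase $34 billion: just an asset swap on bank balance sheets → 0.
Government spending $100 billion: bank balance sheets expand → +$100B.
Currency withdrawal $93 billion: bank balance sheets shrink → −$93B.
Net: 0 + 100 − 93 = +$7 billion.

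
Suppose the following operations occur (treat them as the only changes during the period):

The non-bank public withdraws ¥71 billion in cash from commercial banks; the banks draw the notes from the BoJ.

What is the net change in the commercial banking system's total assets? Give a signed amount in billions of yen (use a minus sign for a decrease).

Currency withdrawal ¥71 billion: bank balance sheets shrink → −¥71B.

-¥71 billion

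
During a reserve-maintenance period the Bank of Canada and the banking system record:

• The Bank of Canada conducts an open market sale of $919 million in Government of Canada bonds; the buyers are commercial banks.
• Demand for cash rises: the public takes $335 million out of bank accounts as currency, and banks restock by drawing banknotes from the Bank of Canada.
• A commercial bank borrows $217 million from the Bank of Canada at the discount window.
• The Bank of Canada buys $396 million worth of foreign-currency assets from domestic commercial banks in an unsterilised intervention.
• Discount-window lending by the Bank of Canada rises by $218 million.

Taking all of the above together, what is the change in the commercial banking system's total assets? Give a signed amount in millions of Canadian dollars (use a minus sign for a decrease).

OMO sale (to banks) $919 million: just an asset swap on bank balance sheets → 0.
Currency withdrawal $335 million: bank balance sheets shrink → −$335M.
Discount-window loan $217 million: bank balance sheets expand → +$217M.
FX purchase $396 million: just an asset swap on bank balance sheets → 0.
Discount-window loan $218 million: bank balance sheets expand → +$218M.
Net: 0 − 335 + 217 + 0 + 218 = +$100 million.

+$100 million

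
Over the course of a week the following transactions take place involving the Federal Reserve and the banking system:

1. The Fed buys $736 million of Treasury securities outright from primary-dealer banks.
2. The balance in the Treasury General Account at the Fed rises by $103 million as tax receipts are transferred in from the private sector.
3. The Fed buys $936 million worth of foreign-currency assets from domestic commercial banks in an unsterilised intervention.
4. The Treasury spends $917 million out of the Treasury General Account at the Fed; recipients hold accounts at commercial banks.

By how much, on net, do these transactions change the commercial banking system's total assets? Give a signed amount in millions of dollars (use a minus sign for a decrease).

Fed balance sheet:
  Assets:      Securities +$736M, Foreign assets +$936M
  Liabilities: Bank reserves +$2486M, Government deposits −$814M
Commercial banking system:
  Assets:      Reserves at CB +$2486M, Securities −$736M, Foreign assets −$936M
  Liabilities: Checkable deposits +$814M
Change in total bank assets = +$814 million.

+$814 million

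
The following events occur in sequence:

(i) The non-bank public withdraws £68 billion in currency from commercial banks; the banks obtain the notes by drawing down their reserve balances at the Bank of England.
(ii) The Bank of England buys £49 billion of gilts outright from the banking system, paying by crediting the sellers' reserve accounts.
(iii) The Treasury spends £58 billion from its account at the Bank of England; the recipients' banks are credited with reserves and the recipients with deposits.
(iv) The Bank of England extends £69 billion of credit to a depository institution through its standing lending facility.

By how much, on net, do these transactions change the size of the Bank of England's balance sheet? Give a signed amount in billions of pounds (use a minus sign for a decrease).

Currency withdrawal £68 billion: only the composition of liabilities changes → 0.
OMO purchase (from banks) £49 billion: a Bank of England asset is acquired → +£49B.
Government spending £58 billion: only the composition of liabilities changes → 0.
Discount-window loan £69 billion: a Bank of England asset is acquired → +£69B.
Net: 0 + 49 + 0 + 69 = +£118 billion.

+£118 billion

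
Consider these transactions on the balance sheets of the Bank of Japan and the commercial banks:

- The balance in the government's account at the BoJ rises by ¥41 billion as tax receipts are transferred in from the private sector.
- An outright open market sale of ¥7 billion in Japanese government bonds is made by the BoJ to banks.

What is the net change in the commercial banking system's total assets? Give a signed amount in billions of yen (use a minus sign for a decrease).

-¥41 billion

BoJ balance sheet:
  Assets:      Securities −¥7B
  Liabilities: Bank reserves −¥48B, Government deposits +¥41B
Commercial banking system:
  Assets:      Reserves at CB −¥48B, Securities +¥7B
  Liabilities: Checkable deposits −¥41B
Change in total bank assets = -¥41 billion.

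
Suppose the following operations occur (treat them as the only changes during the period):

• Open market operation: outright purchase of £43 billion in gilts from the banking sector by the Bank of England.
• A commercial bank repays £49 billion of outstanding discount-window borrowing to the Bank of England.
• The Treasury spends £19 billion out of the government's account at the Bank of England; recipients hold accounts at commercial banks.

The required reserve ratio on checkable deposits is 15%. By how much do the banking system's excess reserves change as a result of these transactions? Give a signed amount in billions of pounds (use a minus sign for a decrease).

OMO purchase (from banks) £43 billion: reserves +£43B, deposits 0.
Discount-window repayment £49 billion: reserves −£49B, deposits 0.
Government spending £19 billion: reserves +£19B, deposits +£19B.
Totals: Δreserves = +£13B, Δdeposits = +£19B.
Δrequired reserves = 15% × +£19B = +£2.85B.
Δexcess reserves = Δreserves − Δrequired = +£13B − (+£2.85B) = +£10.15 billion.

+£10.15 billion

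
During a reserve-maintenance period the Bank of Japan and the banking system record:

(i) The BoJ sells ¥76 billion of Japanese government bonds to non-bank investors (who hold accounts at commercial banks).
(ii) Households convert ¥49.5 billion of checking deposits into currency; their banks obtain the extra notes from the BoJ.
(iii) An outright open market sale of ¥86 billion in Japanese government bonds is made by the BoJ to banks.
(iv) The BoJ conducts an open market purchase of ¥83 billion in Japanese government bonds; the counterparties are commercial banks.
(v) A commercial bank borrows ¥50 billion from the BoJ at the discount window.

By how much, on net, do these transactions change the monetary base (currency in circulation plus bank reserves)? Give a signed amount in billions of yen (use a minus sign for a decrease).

Asset sale (to non-banks) ¥76 billion: BoJ balance sheet contracts → −¥76B.
Currency withdrawal ¥49.5 billion: just a shift between currency and reserves — both are base money → 0.
OMO sale (to banks) ¥86 billion: BoJ balance sheet contracts → −¥86B.
OMO purchase (from banks) ¥83 billion: BoJ balance sheet expands → +¥83B.
Discount-window loan ¥50 billion: BoJ balance sheet expands → +¥50B.
Net: −76 + 0 − 86 + 83 + 50 = -¥29 billion.

-¥29 billion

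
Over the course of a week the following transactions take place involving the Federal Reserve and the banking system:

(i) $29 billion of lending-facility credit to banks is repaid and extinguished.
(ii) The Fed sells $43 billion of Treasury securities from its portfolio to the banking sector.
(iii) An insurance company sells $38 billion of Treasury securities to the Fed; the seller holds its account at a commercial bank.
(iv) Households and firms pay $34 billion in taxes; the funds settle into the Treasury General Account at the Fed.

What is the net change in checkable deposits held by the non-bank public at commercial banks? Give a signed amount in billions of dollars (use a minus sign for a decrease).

Fed balance sheet:
  Assets:      Securities −$5B, Loans to banks −$29B
  Liabilities: Bank reserves −$68B, Government deposits +$34B
Commercial banking system:
  Assets:      Reserves at CB −$68B, Securities +$43B
  Liabilities: Checkable deposits +$4B, Borrowings from CB −$29B
So the change in checkable deposits held by the non-bank public at commercial banks is +$4 billion.

+$4 billion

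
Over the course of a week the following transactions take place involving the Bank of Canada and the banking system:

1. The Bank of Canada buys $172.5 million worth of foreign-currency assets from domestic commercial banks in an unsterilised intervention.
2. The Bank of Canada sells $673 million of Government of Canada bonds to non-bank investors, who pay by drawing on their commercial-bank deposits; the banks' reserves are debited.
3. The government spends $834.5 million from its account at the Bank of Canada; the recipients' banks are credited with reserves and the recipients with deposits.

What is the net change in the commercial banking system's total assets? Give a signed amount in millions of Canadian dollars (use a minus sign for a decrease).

+$161.5 million

FX purchase $172.5 million: just an asset swap on bank balance sheets → 0.
Asset sale (to non-banks) $673 million: bank balance sheets shrink → −$673M.
Government spending $834.5 million: bank balance sheets expand → +$834.5M.
Net: 0 − 673 + 834.5 = +$161.5 million.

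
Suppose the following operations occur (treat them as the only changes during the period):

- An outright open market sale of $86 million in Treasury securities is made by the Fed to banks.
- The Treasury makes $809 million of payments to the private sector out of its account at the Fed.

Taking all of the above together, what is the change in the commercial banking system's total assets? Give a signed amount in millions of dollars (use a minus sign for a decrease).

OMO sale (to banks) $86 million: just an asset swap on bank balance sheets → 0.
Government spending $809 million: bank balance sheets expand → +$809M.
Net: 0 + 809 = +$809 million.

+$809 million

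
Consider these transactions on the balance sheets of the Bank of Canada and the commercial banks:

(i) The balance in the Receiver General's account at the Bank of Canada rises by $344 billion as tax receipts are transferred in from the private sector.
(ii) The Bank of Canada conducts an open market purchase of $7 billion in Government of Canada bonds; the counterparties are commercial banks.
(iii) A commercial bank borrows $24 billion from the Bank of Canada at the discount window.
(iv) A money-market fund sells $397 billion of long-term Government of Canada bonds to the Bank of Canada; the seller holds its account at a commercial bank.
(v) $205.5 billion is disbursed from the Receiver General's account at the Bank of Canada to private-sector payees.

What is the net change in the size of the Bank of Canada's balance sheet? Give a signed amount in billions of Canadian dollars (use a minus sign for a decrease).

+$428 billion

Government account inflow $344 billion: only the composition of liabilities changes → 0.
OMO purchase (from banks) $7 billion: a Bank of Canada asset is acquired → +$7B.
Discount-window loan $24 billion: a Bank of Canada asset is acquired → +$24B.
Asset purchase (from non-banks) $397 billion: a Bank of Canada asset is acquired → +$397B.
Government spending $205.5 billion: only the composition of liabilities changes → 0.
Net: 0 + 7 + 24 + 397 + 0 = +$428 billion.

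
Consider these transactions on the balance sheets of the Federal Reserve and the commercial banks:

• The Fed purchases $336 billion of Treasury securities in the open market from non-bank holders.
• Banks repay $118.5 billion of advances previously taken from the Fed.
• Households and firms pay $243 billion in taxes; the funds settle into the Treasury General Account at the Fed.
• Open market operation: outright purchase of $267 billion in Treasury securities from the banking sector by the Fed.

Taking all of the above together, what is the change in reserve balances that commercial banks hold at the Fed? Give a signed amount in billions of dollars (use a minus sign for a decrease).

Fed balance sheet:
  Assets:      Securities +$603B, Loans to banks −$118.5B
  Liabilities: Bank reserves +$241.5B, Government deposits +$243B
Commercial banking system:
  Assets:      Reserves at CB +$241.5B, Securities −$267B
  Liabilities: Checkable deposits +$93B, Borrowings from CB −$118.5B
So the change in reserve balances that commercial banks hold at the Fed is +$241.5 billion.

+$241.5 billion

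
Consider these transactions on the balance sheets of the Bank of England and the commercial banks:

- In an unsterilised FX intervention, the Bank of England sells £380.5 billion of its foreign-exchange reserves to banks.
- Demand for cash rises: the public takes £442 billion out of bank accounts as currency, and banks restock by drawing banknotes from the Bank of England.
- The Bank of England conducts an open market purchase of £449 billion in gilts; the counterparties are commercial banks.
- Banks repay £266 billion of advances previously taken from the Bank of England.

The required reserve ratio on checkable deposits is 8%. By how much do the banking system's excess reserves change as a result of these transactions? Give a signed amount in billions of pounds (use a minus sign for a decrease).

FX sale £380.5 billion: reserves −£380.5B, deposits 0.
Currency withdrawal £442 billion: reserves −£442B, deposits −£442B.
OMO purchase (from banks) £449 billion: reserves +£449B, deposits 0.
Discount-window repayment £266 billion: reserves −£266B, deposits 0.
Totals: Δreserves = −£639.5B, Δdeposits = −£442B.
Δrequired reserves = 8% × −£442B = −£35.36B.
Δexcess reserves = Δreserves − Δrequired = −£639.5B − (−£35.36B) = -£604.14 billion.

-£604.14 billion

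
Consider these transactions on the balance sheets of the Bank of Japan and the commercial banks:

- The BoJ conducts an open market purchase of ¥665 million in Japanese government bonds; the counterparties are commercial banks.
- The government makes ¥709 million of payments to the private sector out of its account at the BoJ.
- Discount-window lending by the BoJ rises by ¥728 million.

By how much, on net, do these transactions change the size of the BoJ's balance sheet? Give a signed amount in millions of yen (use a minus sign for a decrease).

BoJ balance sheet:
  Assets:      Securities +¥665M, Loans to banks +¥728M
  Liabilities: Bank reserves +¥2102M, Government deposits −¥709M
Commercial banking system:
  Assets:      Reserves at CB +¥2102M, Securities −¥665M
  Liabilities: Checkable deposits +¥709M, Borrowings from CB +¥728M
Change in total BoJ assets = +¥1393 million.

+¥1393 million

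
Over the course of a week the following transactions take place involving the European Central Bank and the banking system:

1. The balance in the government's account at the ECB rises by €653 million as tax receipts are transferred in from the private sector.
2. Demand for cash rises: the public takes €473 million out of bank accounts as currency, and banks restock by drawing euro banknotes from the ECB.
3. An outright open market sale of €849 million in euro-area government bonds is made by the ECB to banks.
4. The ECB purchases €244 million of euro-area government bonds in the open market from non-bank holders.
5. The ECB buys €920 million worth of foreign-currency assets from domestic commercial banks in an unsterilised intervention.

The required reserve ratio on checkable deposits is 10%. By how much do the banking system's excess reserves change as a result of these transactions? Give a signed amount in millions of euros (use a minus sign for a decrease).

Government account inflow €653 million: reserves −€653M, deposits −€653M.
Currency withdrawal €473 million: reserves −€473M, deposits −€473M.
OMO sale (to banks) €849 million: reserves −€849M, deposits 0.
Asset purchase (from non-banks) €244 million: reserves +€244M, deposits +€244M.
FX purchase €920 million: reserves +€920M, deposits 0.
Totals: Δreserves = −€811M, Δdeposits = −€882M.
Δrequired reserves = 10% × −€882M = −€88.2M.
Δexcess reserves = Δreserves − Δrequired = −€811M − (−€88.2M) = -€722.8 million.

-€722.8 million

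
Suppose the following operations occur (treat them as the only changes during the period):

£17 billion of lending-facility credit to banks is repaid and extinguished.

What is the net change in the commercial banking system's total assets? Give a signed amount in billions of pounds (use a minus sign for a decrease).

-£17 billion

Discount-window repayment £17 billion: bank balance sheets shrink → −£17B.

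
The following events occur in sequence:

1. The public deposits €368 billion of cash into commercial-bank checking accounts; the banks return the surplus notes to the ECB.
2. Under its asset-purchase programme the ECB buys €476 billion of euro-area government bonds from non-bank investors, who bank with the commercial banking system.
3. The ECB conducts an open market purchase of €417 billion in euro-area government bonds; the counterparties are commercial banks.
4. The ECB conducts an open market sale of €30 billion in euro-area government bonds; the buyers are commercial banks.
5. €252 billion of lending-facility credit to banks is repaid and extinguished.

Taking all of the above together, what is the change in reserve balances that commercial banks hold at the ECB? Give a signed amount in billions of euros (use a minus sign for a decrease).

ECB balance sheet:
  Assets:      Securities +€863B, Loans to banks −€252B
  Liabilities: Bank reserves +€979B, Currency in circulation −€368B
Commercial banking system:
  Assets:      Reserves at CB +€979B, Securities −€387B
  Liabilities: Checkable deposits +€844B, Borrowings from CB −€252B
So the change in reserve balances that commercial banks hold at the ECB is +€979 billion.

+€979 billion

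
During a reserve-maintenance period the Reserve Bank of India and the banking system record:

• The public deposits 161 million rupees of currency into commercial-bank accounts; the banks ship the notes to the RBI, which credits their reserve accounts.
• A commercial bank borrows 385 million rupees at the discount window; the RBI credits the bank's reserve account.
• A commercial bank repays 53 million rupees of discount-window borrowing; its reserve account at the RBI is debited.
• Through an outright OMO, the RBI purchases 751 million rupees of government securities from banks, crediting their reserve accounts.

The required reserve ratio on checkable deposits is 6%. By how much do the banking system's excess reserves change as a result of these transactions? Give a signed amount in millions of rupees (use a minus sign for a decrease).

Currency deposit 161 million rupees: reserves +161M, deposits +161M.
Discount-window loan 385 million rupees: reserves +385M, deposits 0.
Discount-window repayment 53 million rupees: reserves −53M, deposits 0.
OMO purchase (from banks) 751 million rupees: reserves +751M, deposits 0.
Totals: Δreserves = +1244M, Δdeposits = +161M.
Δrequired reserves = 6% × +161M = +9.66M.
Δexcess reserves = Δreserves − Δrequired = +1244M − (+9.66M) = +1234.34 million.

+1234.34 million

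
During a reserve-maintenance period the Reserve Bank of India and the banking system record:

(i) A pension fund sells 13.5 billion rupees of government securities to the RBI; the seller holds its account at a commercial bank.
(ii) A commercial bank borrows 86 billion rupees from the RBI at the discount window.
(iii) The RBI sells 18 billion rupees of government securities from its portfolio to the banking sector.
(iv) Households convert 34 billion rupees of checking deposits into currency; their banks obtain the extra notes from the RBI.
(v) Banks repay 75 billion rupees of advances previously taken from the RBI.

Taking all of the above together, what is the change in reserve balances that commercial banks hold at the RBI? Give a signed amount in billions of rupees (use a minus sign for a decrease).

-27.5 billion

Asset purchase (from non-banks) 13.5 billion rupees: the RBI pays by crediting reserve accounts → +13.5B.
Discount-window loan 86 billion rupees: the loan is credited to the bank's reserve account → +86B.
OMO sale (to banks) 18 billion rupees: the buying banks pay out of their reserve balances → −18B.
Currency withdrawal 34 billion rupees: banks swap reserves for currency → −34B.
Discount-window repayment 75 billion rupees: repayment is debited from reserves → −75B.
Net: 13.5 + 86 − 18 − 34 − 75 = -27.5 billion.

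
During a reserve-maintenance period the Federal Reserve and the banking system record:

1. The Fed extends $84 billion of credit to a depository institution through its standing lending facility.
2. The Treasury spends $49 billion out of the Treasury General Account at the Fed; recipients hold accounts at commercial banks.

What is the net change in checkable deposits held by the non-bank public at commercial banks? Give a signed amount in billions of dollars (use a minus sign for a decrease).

Discount-window loan $84 billion: the counterparty is a bank, so public deposits are unchanged → 0.
Government spending $49 billion: non-bank counterparties' bank balances rise → +$49B.
Net: 0 + 49 = +$49 billion.

+$49 billion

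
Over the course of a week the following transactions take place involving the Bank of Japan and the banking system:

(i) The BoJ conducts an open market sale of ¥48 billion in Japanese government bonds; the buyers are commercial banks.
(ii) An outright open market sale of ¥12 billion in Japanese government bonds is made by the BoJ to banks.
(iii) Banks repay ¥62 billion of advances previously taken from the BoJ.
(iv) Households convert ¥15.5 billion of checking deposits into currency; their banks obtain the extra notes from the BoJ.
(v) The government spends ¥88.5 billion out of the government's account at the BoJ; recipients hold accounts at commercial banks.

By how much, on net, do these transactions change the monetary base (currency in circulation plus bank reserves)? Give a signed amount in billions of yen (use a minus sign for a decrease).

OMO sale (to banks) ¥48 billion: BoJ balance sheet contracts → −¥48B.
OMO sale (to banks) ¥12 billion: BoJ balance sheet contracts → −¥12B.
Discount-window repayment ¥62 billion: BoJ balance sheet contracts → −¥62B.
Currency withdrawal ¥15.5 billion: just a shift between currency and reserves — both are base money → 0.
Government spending ¥88.5 billion: a non-base liability converts back to reserves → +¥88.5B.
Net: −48 − 12 − 62 + 0 + 88.5 = -¥33.5 billion.

-¥33.5 billion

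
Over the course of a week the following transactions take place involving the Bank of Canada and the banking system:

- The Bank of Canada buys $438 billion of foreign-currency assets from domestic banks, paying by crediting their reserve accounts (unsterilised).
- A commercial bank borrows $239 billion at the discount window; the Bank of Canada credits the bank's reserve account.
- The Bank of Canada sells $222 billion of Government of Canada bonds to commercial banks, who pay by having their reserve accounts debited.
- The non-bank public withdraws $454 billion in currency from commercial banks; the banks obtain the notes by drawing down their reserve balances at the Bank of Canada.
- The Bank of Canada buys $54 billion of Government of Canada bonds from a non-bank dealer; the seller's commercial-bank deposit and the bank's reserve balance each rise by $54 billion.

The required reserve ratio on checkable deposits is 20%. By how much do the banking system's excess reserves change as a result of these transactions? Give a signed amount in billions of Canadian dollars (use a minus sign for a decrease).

+$135 billion

FX purchase $438 billion: reserves +$438B, deposits 0.
Discount-window loan $239 billion: reserves +$239B, deposits 0.
OMO sale (to banks) $222 billion: reserves −$222B, deposits 0.
Currency withdrawal $454 billion: reserves −$454B, deposits −$454B.
Asset purchase (from non-banks) $54 billion: reserves +$54B, deposits +$54B.
Totals: Δreserves = +$55B, Δdeposits = −$400B.
Δrequired reserves = 20% × −$400B = −$80B.
Δexcess reserves = Δreserves − Δrequired = +$55B − (−$80B) = +$135 billion.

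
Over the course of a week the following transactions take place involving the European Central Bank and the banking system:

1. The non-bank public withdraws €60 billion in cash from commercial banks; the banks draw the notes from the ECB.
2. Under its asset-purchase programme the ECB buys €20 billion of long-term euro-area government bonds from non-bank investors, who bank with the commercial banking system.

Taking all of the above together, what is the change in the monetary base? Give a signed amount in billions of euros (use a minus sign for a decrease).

ECB balance sheet:
  Assets:      Securities +€20B
  Liabilities: Bank reserves −€40B, Currency in circulation +€60B
Commercial banking system:
  Assets:      Reserves at CB −€40B
  Liabilities: Checkable deposits −€40B
Monetary base = currency + reserves: +€60B + (−€40B) = +€20 billion.

+€20 billion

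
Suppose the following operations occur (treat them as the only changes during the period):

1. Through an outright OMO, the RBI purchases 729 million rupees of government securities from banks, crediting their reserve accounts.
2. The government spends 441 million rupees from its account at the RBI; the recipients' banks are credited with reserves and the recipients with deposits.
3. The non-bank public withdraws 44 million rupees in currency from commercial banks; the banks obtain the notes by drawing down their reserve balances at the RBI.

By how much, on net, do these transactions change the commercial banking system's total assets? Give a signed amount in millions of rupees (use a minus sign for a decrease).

+397 million

OMO purchase (from banks) 729 million rupees: just an asset swap on bank balance sheets → 0.
Government spending 441 million rupees: bank balance sheets expand → +441M.
Currency withdrawal 44 million rupees: bank balance sheets shrink → −44M.
Net: 0 + 441 − 44 = +397 million.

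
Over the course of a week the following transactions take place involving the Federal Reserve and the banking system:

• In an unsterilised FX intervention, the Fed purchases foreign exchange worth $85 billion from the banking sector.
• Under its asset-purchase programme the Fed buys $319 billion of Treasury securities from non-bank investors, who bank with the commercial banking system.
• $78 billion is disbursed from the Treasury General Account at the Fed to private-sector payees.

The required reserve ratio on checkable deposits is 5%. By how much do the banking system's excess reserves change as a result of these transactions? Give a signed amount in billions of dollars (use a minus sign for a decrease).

+$462.15 billion

FX purchase $85 billion: reserves +$85B, deposits 0.
Asset purchase (from non-banks) $319 billion: reserves +$319B, deposits +$319B.
Government spending $78 billion: reserves +$78B, deposits +$78B.
Totals: Δreserves = +$482B, Δdeposits = +$397B.
Δrequired reserves = 5% × +$397B = +$19.85B.
Δexcess reserves = Δreserves − Δrequired = +$482B − (+$19.85B) = +$462.15 billion.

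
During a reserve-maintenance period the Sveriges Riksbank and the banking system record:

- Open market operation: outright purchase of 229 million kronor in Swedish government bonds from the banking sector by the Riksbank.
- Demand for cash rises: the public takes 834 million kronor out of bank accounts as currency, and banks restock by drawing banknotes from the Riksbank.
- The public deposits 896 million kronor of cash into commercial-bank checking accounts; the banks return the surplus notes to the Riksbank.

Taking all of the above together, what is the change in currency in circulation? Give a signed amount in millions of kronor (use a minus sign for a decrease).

OMO purchase (from banks) 229 million kronor: no currency enters or leaves circulation → 0.
Currency withdrawal 834 million kronor: notes leave the central bank → +834M.
Currency deposit 896 million kronor: notes return to the central bank → −896M.
Net: 0 + 834 − 896 = -62 million.

-62 million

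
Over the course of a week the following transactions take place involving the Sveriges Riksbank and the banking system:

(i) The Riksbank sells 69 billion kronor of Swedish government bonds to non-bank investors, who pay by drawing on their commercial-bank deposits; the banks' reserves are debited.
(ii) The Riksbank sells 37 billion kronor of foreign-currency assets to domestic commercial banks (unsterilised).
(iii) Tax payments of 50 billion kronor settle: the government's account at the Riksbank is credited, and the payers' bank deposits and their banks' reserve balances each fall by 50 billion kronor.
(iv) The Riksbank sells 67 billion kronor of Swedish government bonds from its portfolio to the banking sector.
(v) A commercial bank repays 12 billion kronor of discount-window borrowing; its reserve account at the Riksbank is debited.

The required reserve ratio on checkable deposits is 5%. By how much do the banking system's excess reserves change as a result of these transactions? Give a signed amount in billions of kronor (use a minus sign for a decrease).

Asset sale (to non-banks) 69 billion kronor: reserves −69B, deposits −69B.
FX sale 37 billion kronor: reserves −37B, deposits 0.
Government account inflow 50 billion kronor: reserves −50B, deposits −50B.
OMO sale (to banks) 67 billion kronor: reserves −67B, deposits 0.
Discount-window repayment 12 billion kronor: reserves −12B, deposits 0.
Totals: Δreserves = −235B, Δdeposits = −119B.
Δrequired reserves = 5% × −119B = −5.95B.
Δexcess reserves = Δreserves − Δrequired = −235B − (−5.95B) = -229.05 billion.

-229.05 billion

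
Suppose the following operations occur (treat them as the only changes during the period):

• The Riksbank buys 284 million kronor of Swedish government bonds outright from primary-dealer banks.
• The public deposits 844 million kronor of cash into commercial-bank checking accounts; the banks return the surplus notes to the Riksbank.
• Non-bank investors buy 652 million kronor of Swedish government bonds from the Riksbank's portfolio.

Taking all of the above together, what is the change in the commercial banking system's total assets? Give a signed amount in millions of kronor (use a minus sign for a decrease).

+192 million

OMO purchase (from banks) 284 million kronor: just an asset swap on bank balance sheets → 0.
Currency deposit 844 million kronor: bank balance sheets expand → +844M.
Asset sale (to non-banks) 652 million kronor: bank balance sheets shrink → −652M.
Net: 0 + 844 − 652 = +192 million.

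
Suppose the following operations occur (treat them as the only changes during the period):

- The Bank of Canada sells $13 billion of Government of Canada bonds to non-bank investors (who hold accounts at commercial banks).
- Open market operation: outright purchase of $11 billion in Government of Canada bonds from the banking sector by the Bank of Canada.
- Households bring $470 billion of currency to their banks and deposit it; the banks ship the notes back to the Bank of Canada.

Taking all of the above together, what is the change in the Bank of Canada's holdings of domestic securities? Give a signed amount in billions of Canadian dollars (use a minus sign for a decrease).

Bank of Canada balance sheet:
  Assets:      Securities −$2B
  Liabilities: Bank reserves +$468B, Currency in circulation −$470B
Commercial banking system:
  Assets:      Reserves at CB +$468B, Securities −$11B
  Liabilities: Checkable deposits +$457B
So the change in the Bank of Canada's holdings of domestic securities is -$2 billion.

-$2 billion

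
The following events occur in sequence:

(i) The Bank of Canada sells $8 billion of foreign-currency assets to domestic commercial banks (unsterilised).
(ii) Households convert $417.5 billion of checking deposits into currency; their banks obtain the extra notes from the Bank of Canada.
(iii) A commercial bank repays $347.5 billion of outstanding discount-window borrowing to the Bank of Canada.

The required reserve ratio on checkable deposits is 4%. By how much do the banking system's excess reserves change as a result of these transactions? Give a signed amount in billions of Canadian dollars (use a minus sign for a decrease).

-$756.3 billion

FX sale $8 billion: reserves −$8B, deposits 0.
Currency withdrawal $417.5 billion: reserves −$417.5B, deposits −$417.5B.
Discount-window repayment $347.5 billion: reserves −$347.5B, deposits 0.
Totals: Δreserves = −$773B, Δdeposits = −$417.5B.
Δrequired reserves = 4% × −$417.5B = −$16.7B.
Δexcess reserves = Δreserves − Δrequired = −$773B − (−$16.7B) = -$756.3 billion.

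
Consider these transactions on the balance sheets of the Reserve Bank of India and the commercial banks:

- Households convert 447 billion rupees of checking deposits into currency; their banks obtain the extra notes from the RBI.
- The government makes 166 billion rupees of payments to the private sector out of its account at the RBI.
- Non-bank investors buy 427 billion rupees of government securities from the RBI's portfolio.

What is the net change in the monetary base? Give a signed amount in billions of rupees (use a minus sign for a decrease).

-261 billion

RBI balance sheet:
  Assets:      Securities −427B
  Liabilities: Bank reserves −708B, Currency in circulation +447B, Government deposits −166B
Commercial banking system:
  Assets:      Reserves at CB −708B
  Liabilities: Checkable deposits −708B
Monetary base = currency + reserves: +447B + (−708B) = -261 billion.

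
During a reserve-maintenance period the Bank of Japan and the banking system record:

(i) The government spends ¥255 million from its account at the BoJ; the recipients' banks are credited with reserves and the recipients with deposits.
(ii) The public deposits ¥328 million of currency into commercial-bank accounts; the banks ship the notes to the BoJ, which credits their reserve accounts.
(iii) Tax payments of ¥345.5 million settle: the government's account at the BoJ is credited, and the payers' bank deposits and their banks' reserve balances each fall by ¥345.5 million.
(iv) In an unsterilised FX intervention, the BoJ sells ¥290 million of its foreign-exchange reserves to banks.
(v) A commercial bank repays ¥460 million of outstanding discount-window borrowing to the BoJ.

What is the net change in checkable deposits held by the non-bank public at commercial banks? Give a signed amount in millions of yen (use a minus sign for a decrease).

+¥237.5 million

Government spending ¥255 million: non-bank counterparties' bank balances rise → +¥255M.
Currency deposit ¥328 million: non-bank counterparties' bank balances rise → +¥328M.
Government account inflow ¥345.5 million: non-bank counterparties' bank balances fall → −¥345.5M.
FX sale ¥290 million: the counterparty is a bank, so public deposits are unchanged → 0.
Discount-window repayment ¥460 million: the counterparty is a bank, so public deposits are unchanged → 0.
Net: 255 + 328 − 345.5 + 0 + 0 = +¥237.5 million.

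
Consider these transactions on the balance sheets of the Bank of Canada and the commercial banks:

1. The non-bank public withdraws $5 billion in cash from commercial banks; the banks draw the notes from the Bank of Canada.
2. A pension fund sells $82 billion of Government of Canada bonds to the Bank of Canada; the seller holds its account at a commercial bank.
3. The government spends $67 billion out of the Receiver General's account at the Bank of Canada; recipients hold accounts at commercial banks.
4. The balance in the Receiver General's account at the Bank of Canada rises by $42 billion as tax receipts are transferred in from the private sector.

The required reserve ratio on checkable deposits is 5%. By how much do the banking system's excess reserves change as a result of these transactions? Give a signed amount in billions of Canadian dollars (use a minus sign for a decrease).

Currency withdrawal $5 billion: reserves −$5B, deposits −$5B.
Asset purchase (from non-banks) $82 billion: reserves +$82B, deposits +$82B.
Government spending $67 billion: reserves +$67B, deposits +$67B.
Government account inflow $42 billion: reserves −$42B, deposits −$42B.
Totals: Δreserves = +$102B, Δdeposits = +$102B.
Δrequired reserves = 5% × +$102B = +$5.1B.
Δexcess reserves = Δreserves − Δrequired = +$102B − (+$5.1B) = +$96.9 billion.

+$96.9 billion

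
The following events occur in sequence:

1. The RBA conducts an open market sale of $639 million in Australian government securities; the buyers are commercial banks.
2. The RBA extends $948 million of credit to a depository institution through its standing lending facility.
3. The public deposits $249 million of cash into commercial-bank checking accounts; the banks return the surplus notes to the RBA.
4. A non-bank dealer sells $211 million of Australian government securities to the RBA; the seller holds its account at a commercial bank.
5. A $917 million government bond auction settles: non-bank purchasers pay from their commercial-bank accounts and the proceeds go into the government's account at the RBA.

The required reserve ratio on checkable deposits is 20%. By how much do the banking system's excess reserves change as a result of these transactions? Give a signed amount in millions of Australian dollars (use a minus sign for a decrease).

-$56.6 million

OMO sale (to banks) $639 million: reserves −$639M, deposits 0.
Discount-window loan $948 million: reserves +$948M, deposits 0.
Currency deposit $249 million: reserves +$249M, deposits +$249M.
Asset purchase (from non-banks) $211 million: reserves +$211M, deposits +$211M.
Government account inflow $917 million: reserves −$917M, deposits −$917M.
Totals: Δreserves = −$148M, Δdeposits = −$457M.
Δrequired reserves = 20% × −$457M = −$91.4M.
Δexcess reserves = Δreserves − Δrequired = −$148M − (−$91.4M) = -$56.6 million.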